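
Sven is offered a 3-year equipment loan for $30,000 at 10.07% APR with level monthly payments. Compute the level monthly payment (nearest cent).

Monthly rate = 10.07%/12 = 0.0083917; payment = 30,000 × 0.0083917 / (1 − (1+0.0083917)^−36) = $969.00.

$969.00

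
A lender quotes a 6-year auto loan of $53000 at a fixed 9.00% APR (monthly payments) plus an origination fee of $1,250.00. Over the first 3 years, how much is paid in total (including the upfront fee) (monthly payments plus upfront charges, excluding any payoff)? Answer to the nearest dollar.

$35,643

Monthly rate = 9%/12 = 0.0075000; payment = 53,000 × 0.0075000 / (1 − (1+0.0075000)^−72) = $955.35.
Total outlay = 36 × $955.35 + $1,250.00 = $35,642.60.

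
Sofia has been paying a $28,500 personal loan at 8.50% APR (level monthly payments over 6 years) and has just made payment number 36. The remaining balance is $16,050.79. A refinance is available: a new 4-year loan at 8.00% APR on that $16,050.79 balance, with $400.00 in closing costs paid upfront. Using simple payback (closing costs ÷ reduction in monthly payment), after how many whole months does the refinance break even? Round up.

4 months

Current payment = 28,500 × 8.5%/12 / (1 − (1+0.0070833)^−72) = $506.68.
Refinanced payment = 16,050.79 × 0.0066667 / (1 − (1+0.0066667)^−48) = $391.85.
Monthly savings = $506.68 − $391.85 = $114.83.
Break-even = $400.00 / $114.83 = 3.48 → 4 months.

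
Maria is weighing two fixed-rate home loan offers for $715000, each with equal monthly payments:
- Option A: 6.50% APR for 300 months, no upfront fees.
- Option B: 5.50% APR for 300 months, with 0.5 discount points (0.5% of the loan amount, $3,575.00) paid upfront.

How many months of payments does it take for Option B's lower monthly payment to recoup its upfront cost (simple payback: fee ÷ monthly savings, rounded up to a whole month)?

9 months

Option A: monthly rate = 6.5%/12 = 0.0054167; payment = 715,000 × 0.0054167 / (1 − (1+0.0054167)^−300) = $4,827.73.
Option B: at 5.50% the monthly rate is 0.0045833, so the payment is 715,000 × 0.0045833 / (1 − 1.0045833^−300) = $4,390.73.
Monthly savings = $4,827.73 − $4,390.73 = $437.00.
Break-even = $3,575.00 / $437.00 = 8.18 → 9 months.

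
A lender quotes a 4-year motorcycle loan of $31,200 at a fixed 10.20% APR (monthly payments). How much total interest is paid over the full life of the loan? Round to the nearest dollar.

Monthly rate = 10.2%/12 = 0.0085000; payment = 31,200 × 0.0085000 / (1 − (1+0.0085000)^−48) = $794.31.
Total paid = 48 × $794.31 = $38,126.88; interest = $38,126.88 − $31,200 = $6,926.88.

$6,927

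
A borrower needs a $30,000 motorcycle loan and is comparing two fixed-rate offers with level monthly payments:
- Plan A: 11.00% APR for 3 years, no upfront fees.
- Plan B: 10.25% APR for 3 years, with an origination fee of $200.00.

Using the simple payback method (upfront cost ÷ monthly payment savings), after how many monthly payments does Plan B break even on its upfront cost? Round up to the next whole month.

Plan A: monthly rate = 11%/12 = 0.0091667; payment = 30,000 × 0.0091667 / (1 − (1+0.0091667)^−36) = $982.16.
Plan B: at 10.25% the monthly rate is 0.0085417, so the payment is 30,000 × 0.0085417 / (1 − 1.0085417^−36) = $971.54.
Monthly savings = $982.16 − $971.54 = $10.62.
Break-even = $200.00 / $10.62 = 18.83 → 19 months.

19 months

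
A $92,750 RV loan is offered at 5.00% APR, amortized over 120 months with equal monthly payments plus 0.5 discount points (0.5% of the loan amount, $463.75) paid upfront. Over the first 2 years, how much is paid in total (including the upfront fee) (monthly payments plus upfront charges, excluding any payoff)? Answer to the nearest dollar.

$24,074

At 5.00% the monthly rate is 0.0041667, so the payment is 92,750 × 0.0041667 / (1 − 1.0041667^−120) = $983.76.
Total outlay = 24 × $983.76 + $463.75 = $24,073.99.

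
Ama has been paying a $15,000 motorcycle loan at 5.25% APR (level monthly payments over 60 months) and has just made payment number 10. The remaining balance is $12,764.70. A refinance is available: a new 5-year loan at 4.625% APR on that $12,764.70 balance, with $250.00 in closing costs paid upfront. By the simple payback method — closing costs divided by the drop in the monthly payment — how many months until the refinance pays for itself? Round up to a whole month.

6 months

Current payment = 15,000 × 5.25%/12 / (1 − (1+0.0043750)^−60) = $284.79.
Refinanced payment = 12,764.70 × 0.0038542 / (1 − (1+0.0038542)^−60) = $238.70.
Monthly savings = $284.79 − $238.70 = $46.09.
Break-even = $250.00 / $46.09 = 5.42 → 6 months.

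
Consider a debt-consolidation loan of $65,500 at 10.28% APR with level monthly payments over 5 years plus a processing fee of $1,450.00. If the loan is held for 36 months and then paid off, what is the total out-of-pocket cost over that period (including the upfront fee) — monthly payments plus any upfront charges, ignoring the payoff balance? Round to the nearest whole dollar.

$51,876

At 10.28% the monthly rate is 0.0085667, so the payment is 65,500 × 0.0085667 / (1 − 1.0085667^−60) = $1,400.72.
Total outlay = 36 × $1,400.72 + $1,450.00 = $51,875.92.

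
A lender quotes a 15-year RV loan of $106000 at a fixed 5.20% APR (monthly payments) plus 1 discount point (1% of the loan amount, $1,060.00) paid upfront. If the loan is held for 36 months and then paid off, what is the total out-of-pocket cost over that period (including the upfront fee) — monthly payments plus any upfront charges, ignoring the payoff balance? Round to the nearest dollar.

$31,636

At 5.20% the monthly rate is 0.0043333, so the payment is 106,000 × 0.0043333 / (1 − 1.0043333^−180) = $849.33.
Total outlay = 36 × $849.33 + $1,060.00 = $31,635.88.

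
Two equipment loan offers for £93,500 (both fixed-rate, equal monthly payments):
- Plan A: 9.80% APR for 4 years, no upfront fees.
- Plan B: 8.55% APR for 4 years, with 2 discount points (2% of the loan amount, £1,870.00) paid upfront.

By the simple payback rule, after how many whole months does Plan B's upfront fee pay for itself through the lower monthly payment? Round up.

Plan A: at 9.80% the monthly rate is 0.0081667, so the payment is 93,500 × 0.0081667 / (1 − 1.0081667^−48) = £2,362.43.
Plan B: at 8.55% the monthly rate is 0.0071250, so the payment is 93,500 × 0.0071250 / (1 − 1.0071250^−48) = £2,306.82.
Monthly savings = £2,362.43 − £2,306.82 = £55.61.
Break-even = £1,870.00 / £55.61 = 33.63 → 34 months.

34 months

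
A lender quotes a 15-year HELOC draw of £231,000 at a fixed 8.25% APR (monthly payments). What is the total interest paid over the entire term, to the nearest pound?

At 8.25% the monthly rate is 0.0068750, so the payment is 231,000 × 0.0068750 / (1 − 1.0068750^−180) = £2,241.02.
Total paid = 180 × £2,241.02 = £403,383.60; interest = £403,383.60 − £231,000 = £172,383.60.

£172,384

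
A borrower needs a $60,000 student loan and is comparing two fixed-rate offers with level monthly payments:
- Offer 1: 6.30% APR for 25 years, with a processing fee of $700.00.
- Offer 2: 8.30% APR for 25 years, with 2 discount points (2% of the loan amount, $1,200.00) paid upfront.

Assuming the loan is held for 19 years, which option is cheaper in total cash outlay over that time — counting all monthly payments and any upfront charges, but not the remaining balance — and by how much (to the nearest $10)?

Offer 1 by $18,150

Offer 1: at 6.30% the monthly rate is 0.0052500, so the payment is 60,000 × 0.0052500 / (1 − 1.0052500^−300) = $397.66.
Offer 2: at 8.30% the monthly rate is 0.0069167, so the payment is 60,000 × 0.0069167 / (1 − 1.0069167^−300) = $475.08.
Over 228 months: Offer 1 costs 228 × $397.66 + $700.00 = $91,366.48; Offer 2 costs 228 × $475.08 + $1,200.00 = $109,518.24.
Offer 1 is cheaper by $109,518.24 − $91,366.48 = $18,151.76.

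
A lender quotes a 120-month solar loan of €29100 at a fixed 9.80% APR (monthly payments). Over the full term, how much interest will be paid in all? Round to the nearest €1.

At 9.80% the monthly rate is 0.0081667, so the payment is 29,100 × 0.0081667 / (1 − 1.0081667^−120) = €381.34.
Total paid = 120 × €381.34 = €45,760.80; interest = €45,760.80 − €29,100 = €16,660.80.

€16,661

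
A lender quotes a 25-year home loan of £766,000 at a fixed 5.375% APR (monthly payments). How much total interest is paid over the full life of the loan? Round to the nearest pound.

£628,070

Monthly rate = 5.375%/12 = 0.0044792; payment = 766,000 × 0.0044792 / (1 − (1+0.0044792)^−300) = £4,646.90.
Total paid = 300 × £4,646.90 = £1,394,070.00; interest = £1,394,070.00 − £766,000 = £628,070.00.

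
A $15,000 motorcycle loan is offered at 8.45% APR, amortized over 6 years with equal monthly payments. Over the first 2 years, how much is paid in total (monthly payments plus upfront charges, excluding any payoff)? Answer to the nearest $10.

$6,390

Monthly rate = 8.45%/12 = 0.0070417; payment = 15,000 × 0.0070417 / (1 − (1+0.0070417)^−72) = $266.31.
Total outlay = 24 × $266.31 = $6,391.44.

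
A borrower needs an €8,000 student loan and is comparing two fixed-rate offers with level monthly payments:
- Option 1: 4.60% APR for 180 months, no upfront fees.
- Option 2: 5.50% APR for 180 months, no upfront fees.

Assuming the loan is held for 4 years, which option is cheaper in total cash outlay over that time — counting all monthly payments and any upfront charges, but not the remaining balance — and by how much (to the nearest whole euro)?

Option 1 by €180

Option 1: monthly rate = 4.6%/12 = 0.0038333; payment = 8,000 × 0.0038333 / (1 − (1+0.0038333)^−180) = €61.61.
Option 2: monthly rate = 5.5%/12 = 0.0045833; payment = 8,000 × 0.0045833 / (1 − (1+0.0045833)^−180) = €65.37.
Over 48 months: Option 1 costs 48 × €61.61 = €2,957.28; Option 2 costs 48 × €65.37 = €3,137.76.
Option 1 is cheaper by €3,137.76 − €2,957.28 = €180.48.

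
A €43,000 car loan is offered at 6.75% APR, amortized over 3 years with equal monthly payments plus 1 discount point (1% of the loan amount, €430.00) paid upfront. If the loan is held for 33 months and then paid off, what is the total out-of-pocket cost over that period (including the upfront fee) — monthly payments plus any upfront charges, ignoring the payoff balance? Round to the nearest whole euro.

€44,083

At 6.75% the monthly rate is 0.0056250, so the payment is 43,000 × 0.0056250 / (1 − 1.0056250^−36) = €1,322.81.
Total outlay = 33 × €1,322.81 + €430.00 = €44,082.73.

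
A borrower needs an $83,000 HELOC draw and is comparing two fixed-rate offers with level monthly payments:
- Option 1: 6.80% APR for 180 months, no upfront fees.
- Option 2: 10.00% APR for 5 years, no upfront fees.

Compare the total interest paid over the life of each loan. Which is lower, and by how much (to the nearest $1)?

Option 2 by $26,810

Option 1: at 6.80% the monthly rate is 0.0056667, so the payment is 83,000 × 0.0056667 / (1 − 1.0056667^−180) = $736.78.
Total interest on Option 1 = 180 × $736.78 − $83,000 = $49,620.40.
Option 2: at 10.00% the monthly rate is 0.0083333, so the payment is 83,000 × 0.0083333 / (1 − 1.0083333^−60) = $1,763.50.
Total interest on Option 2 = 60 × $1,763.50 − $83,000 = $22,810.00.
Option 2 is lower by $26,810.40.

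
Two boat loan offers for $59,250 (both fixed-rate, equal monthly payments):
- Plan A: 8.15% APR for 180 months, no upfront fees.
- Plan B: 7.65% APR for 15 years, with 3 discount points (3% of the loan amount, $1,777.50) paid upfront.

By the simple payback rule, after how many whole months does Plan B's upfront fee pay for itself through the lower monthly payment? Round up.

Plan A: monthly rate = 8.15%/12 = 0.0067917; payment = 59,250 × 0.0067917 / (1 − (1+0.0067917)^−180) = $571.37.
Plan B: monthly rate = 7.65%/12 = 0.0063750; payment = 59,250 × 0.0063750 / (1 − (1+0.0063750)^−180) = $554.32.
Monthly savings = $571.37 − $554.32 = $17.05.
Break-even = $1,777.50 / $17.05 = 104.25 → 105 months.

105 months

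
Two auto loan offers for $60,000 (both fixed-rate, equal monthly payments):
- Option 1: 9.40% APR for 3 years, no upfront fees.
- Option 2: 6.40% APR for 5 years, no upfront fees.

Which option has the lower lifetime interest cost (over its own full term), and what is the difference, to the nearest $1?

Option 1 by $1,179

Option 1: monthly rate = 9.4%/12 = 0.0078333; payment = 60,000 × 0.0078333 / (1 − (1+0.0078333)^−36) = $1,919.17.
Total interest on Option 1 = 36 × $1,919.17 − $60,000 = $9,090.12.
Option 2: at 6.40% the monthly rate is 0.0053333, so the payment is 60,000 × 0.0053333 / (1 − 1.0053333^−60) = $1,171.16.
Total interest on Option 2 = 60 × $1,171.16 − $60,000 = $10,269.60.
Option 1 is lower by $1,179.48.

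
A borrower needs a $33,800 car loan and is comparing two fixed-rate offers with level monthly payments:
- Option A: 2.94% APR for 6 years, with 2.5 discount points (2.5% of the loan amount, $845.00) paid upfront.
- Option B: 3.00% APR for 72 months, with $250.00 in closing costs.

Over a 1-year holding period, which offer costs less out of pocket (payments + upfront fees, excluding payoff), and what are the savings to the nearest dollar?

Option A: monthly rate = 2.94%/12 = 0.0024500; payment = 33,800 × 0.0024500 / (1 − (1+0.0024500)^−72) = $512.64.
Option B: monthly rate = 3%/12 = 0.0025000; payment = 33,800 × 0.0025000 / (1 − (1+0.0025000)^−72) = $513.55.
Over 12 months: Option A costs 12 × $512.64 + $845.00 = $6,996.68; Option B costs 12 × $513.55 + $250.00 = $6,412.60.
Option B is cheaper by $6,996.68 − $6,412.60 = $584.08.

Option B by $584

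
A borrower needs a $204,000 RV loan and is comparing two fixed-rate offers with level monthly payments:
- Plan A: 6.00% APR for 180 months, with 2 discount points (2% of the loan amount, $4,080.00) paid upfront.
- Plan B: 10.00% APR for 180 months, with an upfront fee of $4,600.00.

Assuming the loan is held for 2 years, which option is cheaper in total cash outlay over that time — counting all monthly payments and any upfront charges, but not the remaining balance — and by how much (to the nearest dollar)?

Plan A by $11,817

Plan A: monthly rate = 6%/12 = 0.0050000; payment = 204,000 × 0.0050000 / (1 − (1+0.0050000)^−180) = $1,721.47.
Plan B: monthly rate = 10%/12 = 0.0083333; payment = 204,000 × 0.0083333 / (1 − (1+0.0083333)^−180) = $2,192.19.
Over 24 months: Plan A costs 24 × $1,721.47 + $4,080.00 = $45,395.28; Plan B costs 24 × $2,192.19 + $4,600.00 = $57,212.56.
Plan A is cheaper by $57,212.56 − $45,395.28 = $11,817.28.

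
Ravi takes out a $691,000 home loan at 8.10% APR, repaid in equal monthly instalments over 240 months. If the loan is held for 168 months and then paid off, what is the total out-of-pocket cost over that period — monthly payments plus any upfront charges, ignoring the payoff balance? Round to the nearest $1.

Monthly rate = 8.1%/12 = 0.0067500; payment = 691,000 × 0.0067500 / (1 − (1+0.0067500)^−240) = $5,822.88.
Total outlay = 168 × $5,822.88 = $978,243.84.

$978,244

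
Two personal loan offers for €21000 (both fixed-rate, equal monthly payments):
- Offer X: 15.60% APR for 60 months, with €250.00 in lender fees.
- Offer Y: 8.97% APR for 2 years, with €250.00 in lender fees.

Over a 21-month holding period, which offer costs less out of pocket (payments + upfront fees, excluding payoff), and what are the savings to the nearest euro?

Offer X: monthly rate = 15.6%/12 = 0.0130000; payment = 21,000 × 0.0130000 / (1 − (1+0.0130000)^−60) = €506.23.
Offer Y: at 8.97% the monthly rate is 0.0074750, so the payment is 21,000 × 0.0074750 / (1 − 1.0074750^−24) = €959.09.
Over 21 months: Offer X costs 21 × €506.23 + €250.00 = €10,880.83; Offer Y costs 21 × €959.09 + €250.00 = €20,390.89.
Offer X is cheaper by €20,390.89 − €10,880.83 = €9,510.06.

Offer X by €9,510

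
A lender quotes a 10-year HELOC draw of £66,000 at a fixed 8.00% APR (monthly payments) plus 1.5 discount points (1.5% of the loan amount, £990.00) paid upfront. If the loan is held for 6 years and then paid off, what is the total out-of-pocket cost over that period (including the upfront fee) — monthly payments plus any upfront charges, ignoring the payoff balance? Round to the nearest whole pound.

£58,645

Monthly rate = 8%/12 = 0.0066667; payment = 66,000 × 0.0066667 / (1 − (1+0.0066667)^−120) = £800.76.
Total outlay = 72 × £800.76 + £990.00 = £58,644.72.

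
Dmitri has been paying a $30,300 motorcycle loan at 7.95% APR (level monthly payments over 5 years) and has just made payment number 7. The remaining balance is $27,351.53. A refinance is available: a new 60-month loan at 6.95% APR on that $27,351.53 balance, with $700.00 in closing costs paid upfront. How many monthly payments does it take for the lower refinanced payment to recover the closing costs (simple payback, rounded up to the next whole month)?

Current payment = 30,300 × 7.95%/12 / (1 − (1+0.0066250)^−60) = $613.65.
Refinanced payment = 27,351.53 × 0.0057917 / (1 − (1+0.0057917)^−60) = $540.95.
Monthly savings = $613.65 − $540.95 = $72.70.
Break-even = $700.00 / $72.70 = 9.63 → 10 months.

10 months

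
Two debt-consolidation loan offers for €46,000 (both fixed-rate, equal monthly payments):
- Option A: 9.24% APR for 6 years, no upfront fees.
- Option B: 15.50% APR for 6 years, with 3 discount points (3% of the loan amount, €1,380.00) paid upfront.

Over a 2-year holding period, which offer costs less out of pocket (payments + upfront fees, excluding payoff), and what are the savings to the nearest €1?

Option A by €4,993

Option A: monthly rate = 9.24%/12 = 0.0077000; payment = 46,000 × 0.0077000 / (1 − (1+0.0077000)^−72) = €834.66.
Option B: monthly rate = 15.5%/12 = 0.0129167; payment = 46,000 × 0.0129167 / (1 − (1+0.0129167)^−72) = €985.20.
Over 24 months: Option A costs 24 × €834.66 = €20,031.84; Option B costs 24 × €985.20 + €1,380.00 = €25,024.80.
Option A is cheaper by €25,024.80 − €20,031.84 = €4,992.96.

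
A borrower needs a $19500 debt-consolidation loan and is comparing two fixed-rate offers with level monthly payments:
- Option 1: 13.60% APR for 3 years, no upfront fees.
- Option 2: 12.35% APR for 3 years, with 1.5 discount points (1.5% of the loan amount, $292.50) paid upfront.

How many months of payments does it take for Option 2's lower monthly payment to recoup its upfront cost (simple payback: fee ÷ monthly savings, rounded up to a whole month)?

25 months

Option 1: monthly rate = 13.6%/12 = 0.0113333; payment = 19,500 × 0.0113333 / (1 − (1+0.0113333)^−36) = $662.68.
Option 2: monthly rate = 12.35%/12 = 0.0102917; payment = 19,500 × 0.0102917 / (1 − (1+0.0102917)^−36) = $650.94.
Monthly savings = $662.68 − $650.94 = $11.74.
Break-even = $292.50 / $11.74 = 24.91 → 25 months.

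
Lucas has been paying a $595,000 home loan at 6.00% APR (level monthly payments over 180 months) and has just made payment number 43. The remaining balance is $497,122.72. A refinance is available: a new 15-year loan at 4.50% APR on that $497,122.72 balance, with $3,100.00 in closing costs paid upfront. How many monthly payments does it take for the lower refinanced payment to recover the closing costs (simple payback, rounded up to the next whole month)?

3 months

Current payment = 595,000 × 6%/12 / (1 − (1+0.0050000)^−180) = $5,020.95.
Refinanced payment = 497,122.72 × 0.0037500 / (1 − (1+0.0037500)^−180) = $3,802.96.
Monthly savings = $5,020.95 − $3,802.96 = $1,217.99.
Break-even = $3,100.00 / $1,217.99 = 2.55 → 3 months.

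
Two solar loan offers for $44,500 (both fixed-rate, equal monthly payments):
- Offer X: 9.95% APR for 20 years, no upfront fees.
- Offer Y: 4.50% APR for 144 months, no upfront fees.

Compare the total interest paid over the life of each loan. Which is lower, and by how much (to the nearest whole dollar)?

Offer Y by $45,038

Offer X: at 9.95% the monthly rate is 0.0082917, so the payment is 44,500 × 0.0082917 / (1 − 1.0082917^−240) = $427.96.
Total interest on Offer X = 240 × $427.96 − $44,500 = $58,210.40.
Offer Y: at 4.50% the monthly rate is 0.0037500, so the payment is 44,500 × 0.0037500 / (1 − 1.0037500^−144) = $400.50.
Total interest on Offer Y = 144 × $400.50 − $44,500 = $13,172.00.
Offer Y is lower by $45,038.40.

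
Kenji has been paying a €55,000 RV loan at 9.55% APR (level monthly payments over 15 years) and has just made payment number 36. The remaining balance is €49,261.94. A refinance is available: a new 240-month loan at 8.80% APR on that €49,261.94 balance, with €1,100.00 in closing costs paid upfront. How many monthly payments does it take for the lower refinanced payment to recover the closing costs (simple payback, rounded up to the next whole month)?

Current payment = 55,000 × 9.55%/12 / (1 − (1+0.0079583)^−180) = €575.98.
Refinanced payment = 49,261.94 × 0.0073333 / (1 − (1+0.0073333)^−240) = €436.91.
Monthly savings = €575.98 − €436.91 = €139.07.
Break-even = €1,100.00 / €139.07 = 7.91 → 8 months.

8 months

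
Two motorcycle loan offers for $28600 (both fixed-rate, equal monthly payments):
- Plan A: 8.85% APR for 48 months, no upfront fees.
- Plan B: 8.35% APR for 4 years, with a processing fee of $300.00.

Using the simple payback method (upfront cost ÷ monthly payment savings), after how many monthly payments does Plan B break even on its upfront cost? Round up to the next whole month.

Plan A: at 8.85% the monthly rate is 0.0073750, so the payment is 28,600 × 0.0073750 / (1 − 1.0073750^−48) = $709.68.
Plan B: at 8.35% the monthly rate is 0.0069583, so the payment is 28,600 × 0.0069583 / (1 − 1.0069583^−48) = $702.92.
Monthly savings = $709.68 − $702.92 = $6.76.
Break-even = $300.00 / $6.76 = 44.38 → 45 months.

45 months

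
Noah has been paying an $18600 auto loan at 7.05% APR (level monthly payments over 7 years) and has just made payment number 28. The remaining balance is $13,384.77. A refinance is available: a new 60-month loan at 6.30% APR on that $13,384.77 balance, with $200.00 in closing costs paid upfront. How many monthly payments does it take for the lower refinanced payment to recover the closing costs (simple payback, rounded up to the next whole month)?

Current payment = 18,600 × 7.05%/12 / (1 − (1+0.0058750)^−84) = $281.18.
Refinanced payment = 13,384.77 × 0.0052500 / (1 − (1+0.0052500)^−60) = $260.64.
Monthly savings = $281.18 − $260.64 = $20.54.
Break-even = $200.00 / $20.54 = 9.74 → 10 months.

10 months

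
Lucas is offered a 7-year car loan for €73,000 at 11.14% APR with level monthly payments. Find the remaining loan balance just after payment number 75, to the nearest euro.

With monthly rate i = 11.14%/12 = 0.0092833, the balance after k of n payments is P · [(1+i)^n − (1+i)^k] / [(1+i)^n − 1].
(1+0.0092833)^84 = 2.17320421 and (1+0.0092833)^75 = 1.99978186, so the balance is 73,000 × (2.17320421 − 1.99978186) / (2.17320421 − 1) = €10,790.82.

€10,791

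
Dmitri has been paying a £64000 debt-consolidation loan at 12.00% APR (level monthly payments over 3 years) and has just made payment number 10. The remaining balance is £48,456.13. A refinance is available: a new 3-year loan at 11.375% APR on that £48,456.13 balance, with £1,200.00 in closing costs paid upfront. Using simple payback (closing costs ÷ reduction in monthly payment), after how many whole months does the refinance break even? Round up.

Current payment = 64,000 × 12%/12 / (1 − (1+0.0100000)^−36) = £2,125.72.
Refinanced payment = 48,456.13 × 0.0094792 / (1 − (1+0.0094792)^−36) = £1,595.01.
Monthly savings = £2,125.72 − £1,595.01 = £530.71.
Break-even = £1,200.00 / £530.71 = 2.26 → 3 months.

3 months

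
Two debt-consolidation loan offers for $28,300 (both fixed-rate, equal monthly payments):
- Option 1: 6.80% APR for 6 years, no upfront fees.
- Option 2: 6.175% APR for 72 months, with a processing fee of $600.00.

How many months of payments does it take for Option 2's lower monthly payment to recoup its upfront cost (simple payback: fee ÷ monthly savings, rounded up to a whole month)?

Option 1: monthly rate = 6.8%/12 = 0.0056667; payment = 28,300 × 0.0056667 / (1 − (1+0.0056667)^−72) = $479.77.
Option 2: monthly rate = 6.175%/12 = 0.0051458; payment = 28,300 × 0.0051458 / (1 − (1+0.0051458)^−72) = $471.35.
Monthly savings = $479.77 − $471.35 = $8.42.
Break-even = $600.00 / $8.42 = 71.26 → 72 months.

72 months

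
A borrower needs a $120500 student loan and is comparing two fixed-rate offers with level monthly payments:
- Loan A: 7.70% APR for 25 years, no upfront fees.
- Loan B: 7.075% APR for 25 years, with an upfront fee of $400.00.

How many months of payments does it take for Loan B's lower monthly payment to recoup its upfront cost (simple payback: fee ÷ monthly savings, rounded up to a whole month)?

9 months

Loan A: at 7.70% the monthly rate is 0.0064167, so the payment is 120,500 × 0.0064167 / (1 − 1.0064167^−300) = $906.22.
Loan B: monthly rate = 7.075%/12 = 0.0058958; payment = 120,500 × 0.0058958 / (1 − (1+0.0058958)^−300) = $857.44.
Monthly savings = $906.22 − $857.44 = $48.78.
Break-even = $400.00 / $48.78 = 8.20 → 9 months.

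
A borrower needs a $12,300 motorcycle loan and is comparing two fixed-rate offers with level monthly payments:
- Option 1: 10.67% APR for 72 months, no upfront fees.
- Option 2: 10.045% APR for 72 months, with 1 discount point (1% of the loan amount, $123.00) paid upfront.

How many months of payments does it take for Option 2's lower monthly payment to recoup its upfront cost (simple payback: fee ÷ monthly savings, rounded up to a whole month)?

Option 1: at 10.67% the monthly rate is 0.0088917, so the payment is 12,300 × 0.0088917 / (1 − 1.0088917^−72) = $232.05.
Option 2: monthly rate = 10.045%/12 = 0.0083708; payment = 12,300 × 0.0083708 / (1 − (1+0.0083708)^−72) = $228.15.
Monthly savings = $232.05 − $228.15 = $3.90.
Break-even = $123.00 / $3.90 = 31.54 → 32 months.

32 months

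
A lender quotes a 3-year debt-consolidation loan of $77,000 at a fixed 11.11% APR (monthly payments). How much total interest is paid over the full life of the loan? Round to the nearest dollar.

Monthly rate = 11.11%/12 = 0.0092583; payment = 77,000 × 0.0092583 / (1 − (1+0.0092583)^−36) = $2,524.89.
Total paid = 36 × $2,524.89 = $90,896.04; interest = $90,896.04 − $77,000 = $13,896.04.

$13,896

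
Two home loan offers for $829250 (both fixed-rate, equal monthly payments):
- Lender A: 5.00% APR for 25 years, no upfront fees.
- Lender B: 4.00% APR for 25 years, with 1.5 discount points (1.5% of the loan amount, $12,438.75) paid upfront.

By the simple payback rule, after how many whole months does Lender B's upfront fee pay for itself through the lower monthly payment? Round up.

Lender A: monthly rate = 5%/12 = 0.0041667; payment = 829,250 × 0.0041667 / (1 − (1+0.0041667)^−300) = $4,847.71.
Lender B: monthly rate = 4%/12 = 0.0033333; payment = 829,250 × 0.0033333 / (1 − (1+0.0033333)^−300) = $4,377.09.
Monthly savings = $4,847.71 − $4,377.09 = $470.62.
Break-even = $12,438.75 / $470.62 = 26.43 → 27 months.

27 months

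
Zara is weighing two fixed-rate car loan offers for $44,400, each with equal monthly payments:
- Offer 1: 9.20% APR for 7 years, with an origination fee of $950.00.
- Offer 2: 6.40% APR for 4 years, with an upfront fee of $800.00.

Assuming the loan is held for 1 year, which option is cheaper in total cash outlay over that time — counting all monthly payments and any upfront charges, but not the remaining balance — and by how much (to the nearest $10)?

Offer 1: at 9.20% the monthly rate is 0.0076667, so the payment is 44,400 × 0.0076667 / (1 − 1.0076667^−84) = $718.87.
Offer 2: monthly rate = 6.4%/12 = 0.0053333; payment = 44,400 × 0.0053333 / (1 − (1+0.0053333)^−48) = $1,050.90.
Over 12 months: Offer 1 costs 12 × $718.87 + $950.00 = $9,576.44; Offer 2 costs 12 × $1,050.90 + $800.00 = $13,410.80.
Offer 1 is cheaper by $13,410.80 − $9,576.44 = $3,834.36.

Offer 1 by $3,830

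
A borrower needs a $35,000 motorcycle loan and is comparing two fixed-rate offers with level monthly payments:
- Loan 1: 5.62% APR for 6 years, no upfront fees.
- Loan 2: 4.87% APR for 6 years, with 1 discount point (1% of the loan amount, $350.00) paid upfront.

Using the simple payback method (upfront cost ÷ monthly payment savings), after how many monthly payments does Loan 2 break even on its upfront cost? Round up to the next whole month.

Loan 1: at 5.62% the monthly rate is 0.0046833, so the payment is 35,000 × 0.0046833 / (1 − 1.0046833^−72) = $573.79.
Loan 2: at 4.87% the monthly rate is 0.0040583, so the payment is 35,000 × 0.0040583 / (1 − 1.0040583^−72) = $561.56.
Monthly savings = $573.79 − $561.56 = $12.23.
Break-even = $350.00 / $12.23 = 28.62 → 29 months.

29 months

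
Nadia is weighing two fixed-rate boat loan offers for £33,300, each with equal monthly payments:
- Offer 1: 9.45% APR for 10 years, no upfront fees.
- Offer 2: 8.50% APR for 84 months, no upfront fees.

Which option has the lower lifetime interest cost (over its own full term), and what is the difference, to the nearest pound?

Offer 1: at 9.45% the monthly rate is 0.0078750, so the payment is 33,300 × 0.0078750 / (1 − 1.0078750^−120) = £429.98.
Total interest on Offer 1 = 120 × £429.98 − £33,300 = £18,297.60.
Offer 2: at 8.50% the monthly rate is 0.0070833, so the payment is 33,300 × 0.0070833 / (1 − 1.0070833^−84) = £527.35.
Total interest on Offer 2 = 84 × £527.35 − £33,300 = £10,997.40.
Offer 2 is lower by £7,300.20.

Offer 2 by £7,300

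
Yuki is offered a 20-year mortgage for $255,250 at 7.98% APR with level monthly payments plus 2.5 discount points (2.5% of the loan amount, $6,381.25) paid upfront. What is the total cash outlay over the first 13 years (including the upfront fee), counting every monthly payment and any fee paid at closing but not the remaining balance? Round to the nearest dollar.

$338,948

At 7.98% the monthly rate is 0.0066500, so the payment is 255,250 × 0.0066500 / (1 − 1.0066500^−240) = $2,131.84.
Total outlay = 156 × $2,131.84 + $6,381.25 = $338,948.29.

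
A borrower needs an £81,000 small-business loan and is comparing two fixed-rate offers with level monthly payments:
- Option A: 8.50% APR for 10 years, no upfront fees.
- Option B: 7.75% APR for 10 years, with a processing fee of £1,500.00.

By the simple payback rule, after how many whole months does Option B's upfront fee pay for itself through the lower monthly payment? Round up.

Option A: at 8.50% the monthly rate is 0.0070833, so the payment is 81,000 × 0.0070833 / (1 − 1.0070833^−120) = £1,004.28.
Option B: at 7.75% the monthly rate is 0.0064583, so the payment is 81,000 × 0.0064583 / (1 − 1.0064583^−120) = £972.09.
Monthly savings = £1,004.28 − £972.09 = £32.19.
Break-even = £1,500.00 / £32.19 = 46.60 → 47 months.

47 months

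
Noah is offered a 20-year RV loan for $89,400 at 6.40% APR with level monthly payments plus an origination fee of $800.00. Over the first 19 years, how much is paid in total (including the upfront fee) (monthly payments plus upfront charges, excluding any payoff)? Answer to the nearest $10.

At 6.40% the monthly rate is 0.0053333, so the payment is 89,400 × 0.0053333 / (1 − 1.0053333^−240) = $661.29.
Total outlay = 228 × $661.29 + $800.00 = $151,574.12.

$151,570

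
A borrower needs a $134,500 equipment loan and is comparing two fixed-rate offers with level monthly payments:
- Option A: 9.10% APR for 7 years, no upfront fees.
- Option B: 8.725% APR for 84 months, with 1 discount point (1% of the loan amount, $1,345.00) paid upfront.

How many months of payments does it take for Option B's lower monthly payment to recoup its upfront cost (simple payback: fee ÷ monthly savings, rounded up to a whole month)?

Option A: at 9.10% the monthly rate is 0.0075833, so the payment is 134,500 × 0.0075833 / (1 − 1.0075833^−84) = $2,170.81.
Option B: monthly rate = 8.725%/12 = 0.0072708; payment = 134,500 × 0.0072708 / (1 − (1+0.0072708)^−84) = $2,145.26.
Monthly savings = $2,170.81 − $2,145.26 = $25.55.
Break-even = $1,345.00 / $25.55 = 52.64 → 53 months.

53 months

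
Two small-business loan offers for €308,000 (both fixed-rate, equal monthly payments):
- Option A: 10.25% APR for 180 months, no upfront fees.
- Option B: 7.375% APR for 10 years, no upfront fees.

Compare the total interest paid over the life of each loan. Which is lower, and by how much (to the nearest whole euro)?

Option A: monthly rate = 10.25%/12 = 0.0085417; payment = 308,000 × 0.0085417 / (1 − (1+0.0085417)^−180) = €3,357.05.
Total interest on Option A = 180 × €3,357.05 − €308,000 = €296,269.00.
Option B: monthly rate = 7.375%/12 = 0.0061458; payment = 308,000 × 0.0061458 / (1 − (1+0.0061458)^−120) = €3,635.95.
Total interest on Option B = 120 × €3,635.95 − €308,000 = €128,314.00.
Option B is lower by €167,955.00.

Option B by €167,955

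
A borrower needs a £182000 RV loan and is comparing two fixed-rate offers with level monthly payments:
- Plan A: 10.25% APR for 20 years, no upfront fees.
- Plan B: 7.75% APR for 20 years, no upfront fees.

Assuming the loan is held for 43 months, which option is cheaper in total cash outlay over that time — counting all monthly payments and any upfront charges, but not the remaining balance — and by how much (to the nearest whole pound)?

Plan A: monthly rate = 10.25%/12 = 0.0085417; payment = 182,000 × 0.0085417 / (1 − (1+0.0085417)^−240) = £1,786.59.
Plan B: monthly rate = 7.75%/12 = 0.0064583; payment = 182,000 × 0.0064583 / (1 − (1+0.0064583)^−240) = £1,494.13.
Over 43 months: Plan A costs 43 × £1,786.59 = £76,823.37; Plan B costs 43 × £1,494.13 = £64,247.59.
Plan B is cheaper by £76,823.37 − £64,247.59 = £12,575.78.

Plan B by £12,576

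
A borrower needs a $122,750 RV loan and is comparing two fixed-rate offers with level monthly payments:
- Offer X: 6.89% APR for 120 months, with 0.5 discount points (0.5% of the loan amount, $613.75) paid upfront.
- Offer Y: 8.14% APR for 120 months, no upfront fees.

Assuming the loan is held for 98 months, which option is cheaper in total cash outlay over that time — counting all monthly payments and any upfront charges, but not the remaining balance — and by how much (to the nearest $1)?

Offer X: at 6.89% the monthly rate is 0.0057417, so the payment is 122,750 × 0.0057417 / (1 − 1.0057417^−120) = $1,418.28.
Offer Y: at 8.14% the monthly rate is 0.0067833, so the payment is 122,750 × 0.0067833 / (1 − 1.0067833^−120) = $1,498.39.
Over 98 months: Offer X costs 98 × $1,418.28 + $613.75 = $139,605.19; Offer Y costs 98 × $1,498.39 = $146,842.22.
Offer X is cheaper by $146,842.22 − $139,605.19 = $7,237.03.

Offer X by $7,237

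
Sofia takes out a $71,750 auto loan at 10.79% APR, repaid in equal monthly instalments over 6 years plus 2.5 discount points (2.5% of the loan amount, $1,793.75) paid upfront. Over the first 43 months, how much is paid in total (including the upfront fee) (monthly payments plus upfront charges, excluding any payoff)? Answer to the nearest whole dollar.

$60,187

At 10.79% the monthly rate is 0.0089917, so the payment is 71,750 × 0.0089917 / (1 − 1.0089917^−72) = $1,357.99.
Total outlay = 43 × $1,357.99 + $1,793.75 = $60,187.32.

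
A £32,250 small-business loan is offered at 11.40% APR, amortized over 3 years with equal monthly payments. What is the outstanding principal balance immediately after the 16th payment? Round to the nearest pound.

£19,260

With monthly rate i = 11.4%/12 = 0.0095000, the balance after k of n payments is P · [(1+i)^n − (1+i)^k] / [(1+i)^n − 1].
(1+0.0095000)^36 = 1.40548961 and (1+0.0095000)^16 = 1.16332530, so the balance is 32,250 × (1.40548961 − 1.16332530) / (1.40548961 − 1) = £19,260.17.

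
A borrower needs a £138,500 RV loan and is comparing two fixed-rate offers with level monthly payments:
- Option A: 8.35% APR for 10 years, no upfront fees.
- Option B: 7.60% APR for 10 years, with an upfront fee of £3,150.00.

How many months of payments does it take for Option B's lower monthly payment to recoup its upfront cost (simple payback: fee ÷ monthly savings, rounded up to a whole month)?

58 months

Option A: monthly rate = 8.35%/12 = 0.0069583; payment = 138,500 × 0.0069583 / (1 − (1+0.0069583)^−120) = £1,706.11.
Option B: monthly rate = 7.6%/12 = 0.0063333; payment = 138,500 × 0.0063333 / (1 − (1+0.0063333)^−120) = £1,651.26.
Monthly savings = £1,706.11 − £1,651.26 = £54.85.
Break-even = £3,150.00 / £54.85 = 57.43 → 58 months.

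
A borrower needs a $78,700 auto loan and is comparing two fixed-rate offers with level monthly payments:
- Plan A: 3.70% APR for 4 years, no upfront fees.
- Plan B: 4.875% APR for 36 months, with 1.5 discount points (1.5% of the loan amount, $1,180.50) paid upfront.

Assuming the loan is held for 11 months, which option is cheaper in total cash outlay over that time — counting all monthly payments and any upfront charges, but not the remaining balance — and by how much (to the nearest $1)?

Plan A by $7,647

Plan A: at 3.70% the monthly rate is 0.0030833, so the payment is 78,700 × 0.0030833 / (1 − 1.0030833^−48) = $1,766.43.
Plan B: monthly rate = 4.875%/12 = 0.0040625; payment = 78,700 × 0.0040625 / (1 − (1+0.0040625)^−36) = $2,354.30.
Over 11 months: Plan A costs 11 × $1,766.43 = $19,430.73; Plan B costs 11 × $2,354.30 + $1,180.50 = $27,077.80.
Plan A is cheaper by $27,077.80 − $19,430.73 = $7,647.07.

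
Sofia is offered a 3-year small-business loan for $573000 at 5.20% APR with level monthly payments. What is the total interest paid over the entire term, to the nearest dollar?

Monthly rate = 5.2%/12 = 0.0043333; payment = 573,000 × 0.0043333 / (1 − (1+0.0043333)^−36) = $17,224.82.
Total paid = 36 × $17,224.82 = $620,093.52; interest = $620,093.52 − $573,000 = $47,093.52.

$47,094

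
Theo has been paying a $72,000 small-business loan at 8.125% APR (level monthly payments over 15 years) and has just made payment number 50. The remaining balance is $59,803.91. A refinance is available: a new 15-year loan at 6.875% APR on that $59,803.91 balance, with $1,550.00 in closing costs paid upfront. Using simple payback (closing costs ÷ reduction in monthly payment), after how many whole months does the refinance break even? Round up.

10 months

Current payment = 72,000 × 8.125%/12 / (1 − (1+0.0067708)^−180) = $693.28.
Refinanced payment = 59,803.91 × 0.0057292 / (1 − (1+0.0057292)^−180) = $533.36.
Monthly savings = $693.28 − $533.36 = $159.92.
Break-even = $1,550.00 / $159.92 = 9.69 → 10 months.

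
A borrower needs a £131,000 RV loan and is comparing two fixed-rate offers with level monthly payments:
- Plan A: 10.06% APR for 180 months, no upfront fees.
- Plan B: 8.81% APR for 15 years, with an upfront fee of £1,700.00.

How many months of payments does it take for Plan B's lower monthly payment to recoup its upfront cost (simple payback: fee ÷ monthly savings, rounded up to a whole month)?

Plan A: monthly rate = 10.06%/12 = 0.0083833; payment = 131,000 × 0.0083833 / (1 − (1+0.0083833)^−180) = £1,412.55.
Plan B: at 8.81% the monthly rate is 0.0073417, so the payment is 131,000 × 0.0073417 / (1 − 1.0073417^−180) = £1,313.92.
Monthly savings = £1,412.55 − £1,313.92 = £98.63.
Break-even = £1,700.00 / £98.63 = 17.24 → 18 months.

18 months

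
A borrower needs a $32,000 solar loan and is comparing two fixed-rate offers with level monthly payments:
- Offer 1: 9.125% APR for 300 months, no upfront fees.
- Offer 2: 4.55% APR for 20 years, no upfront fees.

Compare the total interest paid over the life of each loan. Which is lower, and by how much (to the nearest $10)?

Offer 2 by $32,590

Offer 1: monthly rate = 9.125%/12 = 0.0076042; payment = 32,000 × 0.0076042 / (1 − (1+0.0076042)^−300) = $271.29.
Total interest on Offer 1 = 300 × $271.29 − $32,000 = $49,387.00.
Offer 2: monthly rate = 4.55%/12 = 0.0037917; payment = 32,000 × 0.0037917 / (1 − (1+0.0037917)^−240) = $203.31.
Total interest on Offer 2 = 240 × $203.31 − $32,000 = $16,794.40.
Offer 2 is lower by $32,592.60.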